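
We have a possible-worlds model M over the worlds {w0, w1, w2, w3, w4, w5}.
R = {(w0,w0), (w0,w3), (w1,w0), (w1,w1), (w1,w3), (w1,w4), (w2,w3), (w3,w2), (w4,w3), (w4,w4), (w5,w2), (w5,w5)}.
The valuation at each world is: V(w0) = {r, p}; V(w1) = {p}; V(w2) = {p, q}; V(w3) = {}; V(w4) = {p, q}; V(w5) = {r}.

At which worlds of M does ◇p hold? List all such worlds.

Recall that ◇ψ holds at a world iff ψ holds at some accessible world.
Let φ = ◇p. Evaluate φ at each world:
  w0 (successors {w0, w3}): φ is true.
  w1 (successors {w0, w1, w3, w4}): φ is true.
  w2 (successors {w3}): φ is false.
  w3 (successors {w2}): φ is true.
  w4 (successors {w3, w4}): φ is true.
  w5 (successors {w2, w5}): φ is true.
For instance, at w5:
  At w5: ◇p requires p at some successor in {w2, w5}.
    p holds at w2, so ◇p is true at w5.
Satisfying worlds: {w0, w1, w3, w4, w5}

w0, w1, w3, w4, w5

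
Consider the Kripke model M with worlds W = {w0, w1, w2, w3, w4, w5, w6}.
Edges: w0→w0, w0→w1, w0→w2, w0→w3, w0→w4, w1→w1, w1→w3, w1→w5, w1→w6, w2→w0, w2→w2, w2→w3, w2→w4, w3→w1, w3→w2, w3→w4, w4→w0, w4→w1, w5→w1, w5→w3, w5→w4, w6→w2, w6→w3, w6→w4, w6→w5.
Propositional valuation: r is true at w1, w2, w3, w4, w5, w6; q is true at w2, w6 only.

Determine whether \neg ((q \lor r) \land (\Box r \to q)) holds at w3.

At w3: (q \lor r) \land (\Box r \to q) is false, so \neg ((q \lor r) \land (\Box r \to q)) is true.
  At w3: q \lor r is true, \Box r \to q is false, so (q \lor r) \land (\Box r \to q) is false.
    At w3: \Box r is true, q is false, so \Box r \to q is false.
      At w3: \Box r requires r at every successor {w1, w2, w4}.
        At w1: r is true.
        At w2: r is true.
        At w4: r is true.
      So \Box r is true at w3.

Yes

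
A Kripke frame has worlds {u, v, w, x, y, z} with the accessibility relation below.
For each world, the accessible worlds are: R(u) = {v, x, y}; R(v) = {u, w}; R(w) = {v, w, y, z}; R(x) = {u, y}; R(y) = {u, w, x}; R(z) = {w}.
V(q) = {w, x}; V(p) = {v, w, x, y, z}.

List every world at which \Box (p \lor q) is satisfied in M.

u, w, z

Let φ = \Box (p \lor q). Evaluate φ at each world:
  u (successors {v, x, y}): φ is true.
  v (successors {u, w}): φ is false.
  w (successors {v, w, y, z}): φ is true.
  x (successors {u, y}): φ is false.
  y (successors {u, w, x}): φ is false.
  z (successors {w}): φ is true.
For instance, at v:
  At v: \Box (p \lor q) requires p \lor q at every successor {u, w}.
    p \lor q fails at u, so \Box (p \lor q) is false at v.
Satisfying worlds: {u, w, z}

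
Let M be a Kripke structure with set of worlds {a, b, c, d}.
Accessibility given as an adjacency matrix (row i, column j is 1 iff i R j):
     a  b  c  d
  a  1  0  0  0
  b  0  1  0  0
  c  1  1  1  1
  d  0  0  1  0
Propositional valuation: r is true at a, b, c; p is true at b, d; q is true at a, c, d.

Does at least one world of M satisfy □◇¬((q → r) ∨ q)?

Let φ = □◇¬((q → r) ∨ q). Evaluate φ at each world:
  a (successors {a}): φ is false.
  b (successors {b}): φ is false.
  c (successors {a, b, c, d}): φ is false.
  d (successors {c}): φ is false.
For instance, at c:
  At c: □◇¬((q → r) ∨ q) requires ◇¬((q → r) ∨ q) at every successor {a, b, c, d}.
    ◇¬((q → r) ∨ q) fails at a, so □◇¬((q → r) ∨ q) is false at c.
      At a: ◇¬((q → r) ∨ q) requires ¬((q → r) ∨ q) at some successor in {a}.
        At a: ¬((q → r) ∨ q) is false.
      So ◇¬((q → r) ∨ q) is false at a.

No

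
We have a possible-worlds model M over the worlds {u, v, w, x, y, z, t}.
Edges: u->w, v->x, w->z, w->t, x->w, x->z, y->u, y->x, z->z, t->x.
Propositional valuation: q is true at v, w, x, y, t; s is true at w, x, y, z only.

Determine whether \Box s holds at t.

At t: \Box s requires s at every successor {x}.
  At x: s is true.
So \Box s is true at t.

Yes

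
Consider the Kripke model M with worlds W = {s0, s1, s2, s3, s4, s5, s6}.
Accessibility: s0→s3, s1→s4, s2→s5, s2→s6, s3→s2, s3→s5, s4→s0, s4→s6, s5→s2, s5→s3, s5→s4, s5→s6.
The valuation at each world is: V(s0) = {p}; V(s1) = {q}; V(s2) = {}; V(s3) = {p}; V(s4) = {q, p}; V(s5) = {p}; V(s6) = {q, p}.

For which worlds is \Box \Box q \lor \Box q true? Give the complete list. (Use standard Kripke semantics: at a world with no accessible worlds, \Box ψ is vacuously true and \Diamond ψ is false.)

Recall that \Box ψ holds at a world iff ψ holds at every accessible world, and \Diamond ψ holds iff ψ holds at some accessible world.
Let φ = \Box \Box q \lor \Box q. Evaluate φ at each world:
  s0 (successors {s3}): φ is false.
  s1 (successors {s4}): φ is true.
  s2 (successors {s5, s6}): φ is false.
  s3 (successors {s2, s5}): φ is false.
  s4 (successors {s0, s6}): φ is false.
  s5 (successors {s2, s3, s4, s6}): φ is false.
  s6 (successors ∅): φ is true.
For instance, at s5:
  At s5: \Box \Box q is false, \Box q is false, so \Box \Box q \lor \Box q is false.
    At s5: \Box \Box q requires \Box q at every successor {s2, s3, s4, s6}.
      \Box q fails at s2, so \Box \Box q is false at s5.
    At s5: \Box q requires q at every successor {s2, s3, s4, s6}.
      q fails at s2, so \Box q is false at s5.
Satisfying worlds: {s1, s6}

s1, s6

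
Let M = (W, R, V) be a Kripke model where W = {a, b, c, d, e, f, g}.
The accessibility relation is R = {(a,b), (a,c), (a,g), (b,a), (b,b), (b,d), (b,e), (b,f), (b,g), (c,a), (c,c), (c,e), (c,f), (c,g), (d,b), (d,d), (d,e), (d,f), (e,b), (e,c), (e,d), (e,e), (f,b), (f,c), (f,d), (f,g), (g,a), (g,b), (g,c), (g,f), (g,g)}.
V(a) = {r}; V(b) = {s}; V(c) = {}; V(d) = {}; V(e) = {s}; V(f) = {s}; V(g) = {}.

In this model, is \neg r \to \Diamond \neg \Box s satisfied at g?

Yes

At g: \neg r is true, \Diamond \neg \Box s is true, so \neg r \to \Diamond \neg \Box s is true.
  At g: \Diamond \neg \Box s requires \neg \Box s at some successor in {a, b, c, f, g}.
    \neg \Box s holds at a, so \Diamond \neg \Box s is true at g.
      At a: \Box s is false, so \neg \Box s is true.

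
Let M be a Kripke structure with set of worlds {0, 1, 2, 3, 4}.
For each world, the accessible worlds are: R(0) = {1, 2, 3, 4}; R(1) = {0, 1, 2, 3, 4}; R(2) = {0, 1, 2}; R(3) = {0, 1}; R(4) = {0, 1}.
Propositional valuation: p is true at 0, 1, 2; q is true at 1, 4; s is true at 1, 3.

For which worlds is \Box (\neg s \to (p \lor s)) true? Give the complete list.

2, 3, 4

Recall that \Box ψ holds at a world iff ψ holds at every accessible world, and \Diamond ψ holds iff ψ holds at some accessible world.
Let φ = \Box (\neg s \to (p \lor s)). Evaluate φ at each world:
  0 (successors {1, 2, 3, 4}): φ is false.
  1 (successors {0, 1, 2, 3, 4}): φ is false.
  2 (successors {0, 1, 2}): φ is true.
  3 (successors {0, 1}): φ is true.
  4 (successors {0, 1}): φ is true.
For instance, at 0:
  At 0: \Box (\neg s \to (p \lor s)) requires \neg s \to (p \lor s) at every successor {1, 2, 3, 4}.
    \neg s \to (p \lor s) fails at 4, so \Box (\neg s \to (p \lor s)) is false at 0.
Satisfying worlds: {2, 3, 4}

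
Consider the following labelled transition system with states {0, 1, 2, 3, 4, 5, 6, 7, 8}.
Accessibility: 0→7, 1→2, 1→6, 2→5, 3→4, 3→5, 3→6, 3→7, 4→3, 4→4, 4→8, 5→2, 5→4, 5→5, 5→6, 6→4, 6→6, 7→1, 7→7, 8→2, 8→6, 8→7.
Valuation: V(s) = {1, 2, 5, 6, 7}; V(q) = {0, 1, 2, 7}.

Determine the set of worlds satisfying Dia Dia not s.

Recall that Dia ψ holds at a world iff ψ holds at some accessible world.
Let φ = Dia Dia not s. Evaluate φ at each world:
  0 (successors {7}): φ is false.
  1 (successors {2, 6}): φ is true.
  2 (successors {5}): φ is true.
  3 (successors {4, 5, 6, 7}): φ is true.
  4 (successors {3, 4, 8}): φ is true.
  5 (successors {2, 4, 5, 6}): φ is true.
  6 (successors {4, 6}): φ is true.
  7 (successors {1, 7}): φ is false.
  8 (successors {2, 6, 7}): φ is true.
For instance, at 7:
  At 7: Dia Dia not s requires Dia not s at some successor in {1, 7}.
    At 1: Dia not s is false.
    At 7: Dia not s is false.
  So Dia Dia not s is false at 7.
Satisfying worlds: {1, 2, 3, 4, 5, 6, 8}

1, 2, 3, 4, 5, 6, 8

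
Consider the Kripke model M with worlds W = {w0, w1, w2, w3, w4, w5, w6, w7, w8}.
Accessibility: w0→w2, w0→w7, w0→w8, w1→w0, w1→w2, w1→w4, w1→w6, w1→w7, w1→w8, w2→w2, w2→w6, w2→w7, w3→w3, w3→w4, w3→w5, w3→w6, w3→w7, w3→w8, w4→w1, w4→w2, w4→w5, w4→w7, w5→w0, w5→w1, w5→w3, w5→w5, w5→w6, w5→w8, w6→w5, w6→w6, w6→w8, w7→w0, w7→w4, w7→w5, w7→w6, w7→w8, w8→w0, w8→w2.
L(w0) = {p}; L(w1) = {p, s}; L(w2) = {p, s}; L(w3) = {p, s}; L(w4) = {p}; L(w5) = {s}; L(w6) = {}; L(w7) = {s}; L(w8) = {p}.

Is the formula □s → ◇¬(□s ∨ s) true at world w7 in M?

At w7: □s is false, ◇¬(□s ∨ s) is true, so □s → ◇¬(□s ∨ s) is true.
  At w7: □s requires s at every successor {w0, w4, w5, w6, w8}.
    s fails at w0, so □s is false at w7.
  At w7: ◇¬(□s ∨ s) requires ¬(□s ∨ s) at some successor in {w0, w4, w5, w6, w8}.
    ¬(□s ∨ s) holds at w0, so ◇¬(□s ∨ s) is true at w7.
      At w0: □s ∨ s is false, so ¬(□s ∨ s) is true.

Yes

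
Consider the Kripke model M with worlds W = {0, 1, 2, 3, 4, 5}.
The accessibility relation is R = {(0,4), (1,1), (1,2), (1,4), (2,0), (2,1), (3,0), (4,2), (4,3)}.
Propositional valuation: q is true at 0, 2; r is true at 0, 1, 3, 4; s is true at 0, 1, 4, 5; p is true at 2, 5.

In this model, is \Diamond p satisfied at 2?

No

Recall that \Diamond ψ holds at a world iff ψ holds at some accessible world.
At 2: \Diamond p requires p at some successor in {0, 1}.
  At 0: p is false.
  At 1: p is false.
So \Diamond p is false at 2.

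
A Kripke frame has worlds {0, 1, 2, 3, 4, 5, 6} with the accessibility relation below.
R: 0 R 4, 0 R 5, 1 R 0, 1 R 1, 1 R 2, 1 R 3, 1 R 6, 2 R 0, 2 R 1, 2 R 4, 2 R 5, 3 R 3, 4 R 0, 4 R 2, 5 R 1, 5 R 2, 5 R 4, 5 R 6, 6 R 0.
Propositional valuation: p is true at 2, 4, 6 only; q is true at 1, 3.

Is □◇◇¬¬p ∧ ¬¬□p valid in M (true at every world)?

Recall that □ψ holds at a world iff ψ holds at every accessible world, and ◇ψ holds iff ψ holds at some accessible world.
Let φ = □◇◇¬¬p ∧ ¬¬□p. Evaluate φ at each world:
  0 (successors {4, 5}): φ is false.
  1 (successors {0, 1, 2, 3, 6}): φ is false.
  2 (successors {0, 1, 4, 5}): φ is false.
  3 (successors {3}): φ is false.
  4 (successors {0, 2}): φ is false.
  5 (successors {1, 2, 4, 6}): φ is false.
  6 (successors {0}): φ is false.
Detail at 0 (counterexample):
  At 0: □◇◇¬¬p is true, ¬¬□p is false, so □◇◇¬¬p ∧ ¬¬□p is false.
    At 0: □◇◇¬¬p requires ◇◇¬¬p at every successor {4, 5}.
      At 4: ◇◇¬¬p is true.
      At 5: ◇◇¬¬p is true.
    So □◇◇¬¬p is true at 0.
    At 0: ¬□p is true, so ¬¬□p is false.
      At 0: □p is false, so ¬□p is true.

No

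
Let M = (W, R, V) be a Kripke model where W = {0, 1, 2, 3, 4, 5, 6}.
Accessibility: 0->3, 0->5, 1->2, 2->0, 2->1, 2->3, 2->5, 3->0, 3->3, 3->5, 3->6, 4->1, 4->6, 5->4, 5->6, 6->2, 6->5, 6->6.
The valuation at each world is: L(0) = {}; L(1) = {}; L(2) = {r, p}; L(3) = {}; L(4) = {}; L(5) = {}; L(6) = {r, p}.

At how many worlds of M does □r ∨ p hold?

Recall that □ψ holds at a world iff ψ holds at every accessible world, and ◇ψ holds iff ψ holds at some accessible world.
Let φ = □r ∨ p. Evaluate φ at each world:
  0 (successors {3, 5}): φ is false.
  1 (successors {2}): φ is true.
  2 (successors {0, 1, 3, 5}): φ is true.
  3 (successors {0, 3, 5, 6}): φ is false.
  4 (successors {1, 6}): φ is false.
  5 (successors {4, 6}): φ is false.
  6 (successors {2, 5, 6}): φ is true.
For instance, at 1:
  At 1: □r is true, p is false, so □r ∨ p is true.
    At 1: □r requires r at every successor {2}.
      At 2: r is true.
    So □r is true at 1.
Satisfying worlds: {1, 2, 6}

3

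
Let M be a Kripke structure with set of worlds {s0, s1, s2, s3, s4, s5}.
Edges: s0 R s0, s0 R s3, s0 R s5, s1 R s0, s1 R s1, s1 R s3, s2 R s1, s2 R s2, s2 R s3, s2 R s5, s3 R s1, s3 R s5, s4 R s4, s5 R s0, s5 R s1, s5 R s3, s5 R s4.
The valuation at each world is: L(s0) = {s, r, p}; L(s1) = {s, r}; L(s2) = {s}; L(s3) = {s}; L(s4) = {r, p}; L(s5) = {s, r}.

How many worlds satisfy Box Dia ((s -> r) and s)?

4

Let φ = Box Dia ((s -> r) and s). Evaluate φ at each world:
  s0 (successors {s0, s3, s5}): φ is true.
  s1 (successors {s0, s1, s3}): φ is true.
  s2 (successors {s1, s2, s3, s5}): φ is true.
  s3 (successors {s1, s5}): φ is true.
  s4 (successors {s4}): φ is false.
  s5 (successors {s0, s1, s3, s4}): φ is false.
For instance, at s2:
  At s2: Box Dia ((s -> r) and s) requires Dia ((s -> r) and s) at every successor {s1, s2, s3, s5}.
    At s1: Dia ((s -> r) and s) is true.
    At s2: Dia ((s -> r) and s) is true.
    At s3: Dia ((s -> r) and s) is true.
    At s5: Dia ((s -> r) and s) is true.
  So Box Dia ((s -> r) and s) is true at s2.
Satisfying worlds: {s0, s1, s2, s3}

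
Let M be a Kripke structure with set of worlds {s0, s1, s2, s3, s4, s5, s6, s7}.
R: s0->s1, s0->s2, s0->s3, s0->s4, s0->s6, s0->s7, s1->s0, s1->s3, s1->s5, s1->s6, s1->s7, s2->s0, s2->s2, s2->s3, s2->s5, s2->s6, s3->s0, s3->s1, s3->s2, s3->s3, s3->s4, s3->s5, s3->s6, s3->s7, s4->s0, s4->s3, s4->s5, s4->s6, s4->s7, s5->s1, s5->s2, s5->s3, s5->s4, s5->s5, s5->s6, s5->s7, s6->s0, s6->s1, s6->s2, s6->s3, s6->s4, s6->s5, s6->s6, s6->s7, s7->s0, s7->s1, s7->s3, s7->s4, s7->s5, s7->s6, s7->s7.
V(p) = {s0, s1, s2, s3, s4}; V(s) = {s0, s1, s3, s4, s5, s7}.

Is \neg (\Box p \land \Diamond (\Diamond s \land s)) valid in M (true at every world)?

Yes

Let φ = \neg (\Box p \land \Diamond (\Diamond s \land s)). Evaluate φ at each world:
  s0 (successors {s1, s2, s3, s4, s6, s7}): φ is true.
  s1 (successors {s0, s3, s5, s6, s7}): φ is true.
  s2 (successors {s0, s2, s3, s5, s6}): φ is true.
  s3 (successors {s0, s1, s2, s3, s4, s5, s6, s7}): φ is true.
  s4 (successors {s0, s3, s5, s6, s7}): φ is true.
  s5 (successors {s1, s2, s3, s4, s5, s6, s7}): φ is true.
  s6 (successors {s0, s1, s2, s3, s4, s5, s6, s7}): φ is true.
  s7 (successors {s0, s1, s3, s4, s5, s6, s7}): φ is true.
For instance, at s2:
  At s2: \Box p \land \Diamond (\Diamond s \land s) is false, so \neg (\Box p \land \Diamond (\Diamond s \land s)) is true.
    At s2: \Box p is false, \Diamond (\Diamond s \land s) is true, so \Box p \land \Diamond (\Diamond s \land s) is false.
      At s2: \Box p requires p at every successor {s0, s2, s3, s5, s6}.
        p fails at s5, so \Box p is false at s2.
      At s2: \Diamond (\Diamond s \land s) requires \Diamond s \land s at some successor in {s0, s2, s3, s5, s6}.
        \Diamond s \land s holds at s0, so \Diamond (\Diamond s \land s) is true at s2.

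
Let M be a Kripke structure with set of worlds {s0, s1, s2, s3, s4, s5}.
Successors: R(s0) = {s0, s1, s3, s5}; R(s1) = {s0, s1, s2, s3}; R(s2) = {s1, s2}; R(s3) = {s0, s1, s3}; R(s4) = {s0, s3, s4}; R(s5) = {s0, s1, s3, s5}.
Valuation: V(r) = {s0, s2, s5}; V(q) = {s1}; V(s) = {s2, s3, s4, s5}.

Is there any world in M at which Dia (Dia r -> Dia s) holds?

Yes

Recall that Dia ψ holds at a world iff ψ holds at some accessible world.
Let φ = Dia (Dia r -> Dia s). Evaluate φ at each world:
  s0 (successors {s0, s1, s3, s5}): φ is true.
  s1 (successors {s0, s1, s2, s3}): φ is true.
  s2 (successors {s1, s2}): φ is true.
  s3 (successors {s0, s1, s3}): φ is true.
  s4 (successors {s0, s3, s4}): φ is true.
  s5 (successors {s0, s1, s3, s5}): φ is true.
Detail at s0 (witness):
  At s0: Dia (Dia r -> Dia s) requires Dia r -> Dia s at some successor in {s0, s1, s3, s5}.
    Dia r -> Dia s holds at s0, so Dia (Dia r -> Dia s) is true at s0.
      At s0: Dia r is true, Dia s is true, so Dia r -> Dia s is true.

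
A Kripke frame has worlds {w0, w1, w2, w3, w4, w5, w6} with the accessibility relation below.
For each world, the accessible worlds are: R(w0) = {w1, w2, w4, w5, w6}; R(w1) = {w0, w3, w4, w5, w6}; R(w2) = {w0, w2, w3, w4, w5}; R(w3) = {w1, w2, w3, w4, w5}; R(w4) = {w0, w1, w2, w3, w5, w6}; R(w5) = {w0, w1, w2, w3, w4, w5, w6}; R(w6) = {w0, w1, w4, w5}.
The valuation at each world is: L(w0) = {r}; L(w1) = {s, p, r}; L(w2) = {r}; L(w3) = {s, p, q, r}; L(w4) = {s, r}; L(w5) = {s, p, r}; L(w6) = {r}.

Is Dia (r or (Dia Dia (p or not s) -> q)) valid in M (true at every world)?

Yes

Let φ = Dia (r or (Dia Dia (p or not s) -> q)). Evaluate φ at each world:
  w0 (successors {w1, w2, w4, w5, w6}): φ is true.
  w1 (successors {w0, w3, w4, w5, w6}): φ is true.
  w2 (successors {w0, w2, w3, w4, w5}): φ is true.
  w3 (successors {w1, w2, w3, w4, w5}): φ is true.
  w4 (successors {w0, w1, w2, w3, w5, w6}): φ is true.
  w5 (successors {w0, w1, w2, w3, w4, w5, w6}): φ is true.
  w6 (successors {w0, w1, w4, w5}): φ is true.
For instance, at w4:
  At w4: Dia (r or (Dia Dia (p or not s) -> q)) requires r or (Dia Dia (p or not s) -> q) at some successor in {w0, w1, w2, w3, w5, w6}.
    r or (Dia Dia (p or not s) -> q) holds at w0, so Dia (r or (Dia Dia (p or not s) -> q)) is true at w4.
      At w0: r is true, Dia Dia (p or not s) -> q is false, so r or (Dia Dia (p or not s) -> q) is true.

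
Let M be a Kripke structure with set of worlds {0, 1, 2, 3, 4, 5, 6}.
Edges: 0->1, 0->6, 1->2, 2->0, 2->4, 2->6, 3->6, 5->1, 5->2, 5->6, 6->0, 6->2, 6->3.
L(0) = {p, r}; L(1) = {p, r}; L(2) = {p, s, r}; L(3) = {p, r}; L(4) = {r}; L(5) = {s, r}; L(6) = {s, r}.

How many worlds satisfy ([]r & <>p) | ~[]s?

Let φ = ([]r & <>p) | ~[]s. Evaluate φ at each world:
  0 (successors {1, 6}): φ is true.
  1 (successors {2}): φ is true.
  2 (successors {0, 4, 6}): φ is true.
  3 (successors {6}): φ is false.
  4 (successors ∅): φ is false.
  5 (successors {1, 2, 6}): φ is true.
  6 (successors {0, 2, 3}): φ is true.
For instance, at 6:
  At 6: []r & <>p is true, ~[]s is true, so ([]r & <>p) | ~[]s is true.
    At 6: []r is true, <>p is true, so []r & <>p is true.
      At 6: []r requires r at every successor {0, 2, 3}.
        At 0: r is true.
        At 2: r is true.
        At 3: r is true.
      So []r is true at 6.
      At 6: <>p requires p at some successor in {0, 2, 3}.
        p holds at 0, so <>p is true at 6.
    At 6: []s is false, so ~[]s is true.
      At 6: []s requires s at every successor {0, 2, 3}.
        s fails at 0, so []s is false at 6.
Satisfying worlds: {0, 1, 2, 5, 6}

5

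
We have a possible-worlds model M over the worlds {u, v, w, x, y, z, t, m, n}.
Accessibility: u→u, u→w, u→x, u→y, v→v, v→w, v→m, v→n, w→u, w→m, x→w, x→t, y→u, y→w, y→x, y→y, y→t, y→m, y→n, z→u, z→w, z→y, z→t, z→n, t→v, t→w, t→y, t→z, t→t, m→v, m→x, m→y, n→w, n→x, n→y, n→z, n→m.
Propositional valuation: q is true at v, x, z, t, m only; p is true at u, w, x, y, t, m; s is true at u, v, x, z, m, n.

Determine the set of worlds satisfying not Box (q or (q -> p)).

Let φ = not Box (q or (q -> p)). Evaluate φ at each world:
  u (successors {u, w, x, y}): φ is false.
  v (successors {v, w, m, n}): φ is false.
  w (successors {u, m}): φ is false.
  x (successors {w, t}): φ is false.
  y (successors {u, w, x, y, t, m, n}): φ is false.
  z (successors {u, w, y, t, n}): φ is false.
  t (successors {v, w, y, z, t}): φ is false.
  m (successors {v, x, y}): φ is false.
  n (successors {w, x, y, z, m}): φ is false.
For instance, at y:
  At y: Box (q or (q -> p)) is true, so not Box (q or (q -> p)) is false.
    At y: Box (q or (q -> p)) requires q or (q -> p) at every successor {u, w, x, y, t, m, n}.
      At u: q or (q -> p) is true.
      At w: q or (q -> p) is true.
      At x: q or (q -> p) is true.
      At y: q or (q -> p) is true.
      At t: q or (q -> p) is true.
      At m: q or (q -> p) is true.
      At n: q or (q -> p) is true.
    So Box (q or (q -> p)) is true at y.
Satisfying worlds: none.

none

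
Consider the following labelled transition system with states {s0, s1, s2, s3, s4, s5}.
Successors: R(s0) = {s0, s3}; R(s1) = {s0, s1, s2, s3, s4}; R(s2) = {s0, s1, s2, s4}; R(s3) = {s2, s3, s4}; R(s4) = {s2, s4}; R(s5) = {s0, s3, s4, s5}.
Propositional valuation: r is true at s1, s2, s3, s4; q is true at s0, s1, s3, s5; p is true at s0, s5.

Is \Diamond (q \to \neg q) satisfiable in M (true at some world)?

Let φ = \Diamond (q \to \neg q). Evaluate φ at each world:
  s0 (successors {s0, s3}): φ is false.
  s1 (successors {s0, s1, s2, s3, s4}): φ is true.
  s2 (successors {s0, s1, s2, s4}): φ is true.
  s3 (successors {s2, s3, s4}): φ is true.
  s4 (successors {s2, s4}): φ is true.
  s5 (successors {s0, s3, s4, s5}): φ is true.
Detail at s1 (witness):
  At s1: \Diamond (q \to \neg q) requires q \to \neg q at some successor in {s0, s1, s2, s3, s4}.
    q \to \neg q holds at s2, so \Diamond (q \to \neg q) is true at s1.

Yes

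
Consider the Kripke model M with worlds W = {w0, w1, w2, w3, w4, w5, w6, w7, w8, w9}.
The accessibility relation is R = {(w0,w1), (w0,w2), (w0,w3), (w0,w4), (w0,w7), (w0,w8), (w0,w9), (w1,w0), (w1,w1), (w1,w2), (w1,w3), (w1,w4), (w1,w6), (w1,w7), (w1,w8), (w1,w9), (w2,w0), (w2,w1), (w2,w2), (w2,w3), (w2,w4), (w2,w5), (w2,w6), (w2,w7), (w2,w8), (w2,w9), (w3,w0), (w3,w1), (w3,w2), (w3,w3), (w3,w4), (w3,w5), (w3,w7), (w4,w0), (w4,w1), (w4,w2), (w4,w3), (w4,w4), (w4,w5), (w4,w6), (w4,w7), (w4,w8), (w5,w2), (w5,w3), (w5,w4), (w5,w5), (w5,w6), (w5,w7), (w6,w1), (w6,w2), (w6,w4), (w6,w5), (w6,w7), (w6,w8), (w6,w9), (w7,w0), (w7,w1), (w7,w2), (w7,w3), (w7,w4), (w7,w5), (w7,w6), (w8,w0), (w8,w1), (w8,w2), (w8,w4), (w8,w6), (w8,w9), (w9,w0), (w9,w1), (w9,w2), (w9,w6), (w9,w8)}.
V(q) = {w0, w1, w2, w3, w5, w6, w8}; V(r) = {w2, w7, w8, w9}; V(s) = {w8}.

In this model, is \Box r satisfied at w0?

No

At w0: \Box r requires r at every successor {w1, w2, w3, w4, w7, w8, w9}.
  r fails at w1, so \Box r is false at w0.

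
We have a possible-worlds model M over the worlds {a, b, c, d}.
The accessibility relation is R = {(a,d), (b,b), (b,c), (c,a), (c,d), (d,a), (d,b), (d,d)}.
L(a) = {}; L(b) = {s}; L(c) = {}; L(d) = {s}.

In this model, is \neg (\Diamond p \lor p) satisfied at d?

At d: \Diamond p \lor p is false, so \neg (\Diamond p \lor p) is true.
  At d: \Diamond p is false, p is false, so \Diamond p \lor p is false.
    At d: \Diamond p requires p at some successor in {a, b, d}.
      At a: p is false.
      At b: p is false.
      At d: p is false.
    So \Diamond p is false at d.

Yes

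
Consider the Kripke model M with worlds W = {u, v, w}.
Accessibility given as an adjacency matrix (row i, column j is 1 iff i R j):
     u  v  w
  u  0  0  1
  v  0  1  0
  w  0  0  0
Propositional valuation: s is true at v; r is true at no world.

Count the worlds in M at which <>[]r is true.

Recall that []ψ holds at a world iff ψ holds at every accessible world, and <>ψ holds iff ψ holds at some accessible world.
Let φ = <>[]r. Evaluate φ at each world:
  u (successors {w}): φ is true.
  v (successors {v}): φ is false.
  w (successors ∅): φ is false.
For instance, at u:
  At u: <>[]r requires []r at some successor in {w}.
    []r holds at w, so <>[]r is true at u.
      At w: no accessible worlds, so []r holds vacuously.
Satisfying worlds: {u}

1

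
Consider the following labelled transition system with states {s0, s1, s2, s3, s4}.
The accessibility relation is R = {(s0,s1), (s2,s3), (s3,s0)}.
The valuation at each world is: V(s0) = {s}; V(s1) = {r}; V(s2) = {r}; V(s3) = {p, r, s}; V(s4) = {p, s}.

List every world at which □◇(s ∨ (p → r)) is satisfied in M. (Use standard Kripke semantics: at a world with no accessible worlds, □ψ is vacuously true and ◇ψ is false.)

s1, s2, s3, s4

Let φ = □◇(s ∨ (p → r)). Evaluate φ at each world:
  s0 (successors {s1}): φ is false.
  s1 (successors ∅): φ is true.
  s2 (successors {s3}): φ is true.
  s3 (successors {s0}): φ is true.
  s4 (successors ∅): φ is true.
For instance, at s3:
  At s3: □◇(s ∨ (p → r)) requires ◇(s ∨ (p → r)) at every successor {s0}.
      At s0: ◇(s ∨ (p → r)) requires s ∨ (p → r) at some successor in {s1}.
        s ∨ (p → r) holds at s1, so ◇(s ∨ (p → r)) is true at s0.
  So □◇(s ∨ (p → r)) is true at s3.
Satisfying worlds: {s1, s2, s3, s4}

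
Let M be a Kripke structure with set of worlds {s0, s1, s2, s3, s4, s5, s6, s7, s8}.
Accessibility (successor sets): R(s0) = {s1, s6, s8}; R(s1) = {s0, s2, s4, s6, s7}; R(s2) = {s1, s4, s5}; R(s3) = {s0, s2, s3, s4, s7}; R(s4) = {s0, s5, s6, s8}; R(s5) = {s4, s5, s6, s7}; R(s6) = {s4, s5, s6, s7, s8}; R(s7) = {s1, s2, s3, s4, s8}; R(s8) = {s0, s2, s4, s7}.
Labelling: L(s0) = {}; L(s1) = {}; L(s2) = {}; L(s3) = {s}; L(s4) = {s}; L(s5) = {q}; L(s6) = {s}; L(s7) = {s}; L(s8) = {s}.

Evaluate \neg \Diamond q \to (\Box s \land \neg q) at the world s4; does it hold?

Recall that \Box ψ holds at a world iff ψ holds at every accessible world, and \Diamond ψ holds iff ψ holds at some accessible world.
At s4: \neg \Diamond q is false, \Box s \land \neg q is false, so \neg \Diamond q \to (\Box s \land \neg q) is true.
  At s4: \Diamond q is true, so \neg \Diamond q is false.
    At s4: \Diamond q requires q at some successor in {s0, s5, s6, s8}.
      q holds at s5, so \Diamond q is true at s4.
  At s4: \Box s is false, \neg q is true, so \Box s \land \neg q is false.
    At s4: \Box s requires s at every successor {s0, s5, s6, s8}.
      s fails at s0, so \Box s is false at s4.

Yes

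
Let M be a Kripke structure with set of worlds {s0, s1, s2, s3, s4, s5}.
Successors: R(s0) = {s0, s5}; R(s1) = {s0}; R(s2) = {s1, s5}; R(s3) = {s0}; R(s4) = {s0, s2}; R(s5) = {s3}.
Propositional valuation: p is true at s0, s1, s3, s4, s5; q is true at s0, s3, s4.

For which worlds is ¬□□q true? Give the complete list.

Recall that □ψ holds at a world iff ψ holds at every accessible world, and ◇ψ holds iff ψ holds at some accessible world.
Let φ = ¬□□q. Evaluate φ at each world:
  s0 (successors {s0, s5}): φ is true.
  s1 (successors {s0}): φ is true.
  s2 (successors {s1, s5}): φ is false.
  s3 (successors {s0}): φ is true.
  s4 (successors {s0, s2}): φ is true.
  s5 (successors {s3}): φ is false.
For instance, at s1:
  At s1: □□q is false, so ¬□□q is true.
    At s1: □□q requires □q at every successor {s0}.
      □q fails at s0, so □□q is false at s1.
Satisfying worlds: {s0, s1, s3, s4}

s0, s1, s3, s4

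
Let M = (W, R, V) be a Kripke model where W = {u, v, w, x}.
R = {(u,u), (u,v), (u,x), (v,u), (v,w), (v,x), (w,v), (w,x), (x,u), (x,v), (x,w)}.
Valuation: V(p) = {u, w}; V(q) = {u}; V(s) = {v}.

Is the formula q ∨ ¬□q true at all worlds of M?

Yes

Let φ = q ∨ ¬□q. Evaluate φ at each world:
  u (successors {u, v, x}): φ is true.
  v (successors {u, w, x}): φ is true.
  w (successors {v, x}): φ is true.
  x (successors {u, v, w}): φ is true.
For instance, at u:
  At u: q is true, ¬□q is true, so q ∨ ¬□q is true.
    At u: □q is false, so ¬□q is true.
      At u: □q requires q at every successor {u, v, x}.
        q fails at v, so □q is false at u.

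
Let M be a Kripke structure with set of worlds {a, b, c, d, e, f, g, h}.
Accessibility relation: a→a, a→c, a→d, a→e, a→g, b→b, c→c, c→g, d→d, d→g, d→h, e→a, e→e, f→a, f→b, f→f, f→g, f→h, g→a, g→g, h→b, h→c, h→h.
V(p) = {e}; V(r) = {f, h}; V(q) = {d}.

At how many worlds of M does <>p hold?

2

Let φ = <>p. Evaluate φ at each world:
  a (successors {a, c, d, e, g}): φ is true.
  b (successors {b}): φ is false.
  c (successors {c, g}): φ is false.
  d (successors {d, g, h}): φ is false.
  e (successors {a, e}): φ is true.
  f (successors {a, b, f, g, h}): φ is false.
  g (successors {a, g}): φ is false.
  h (successors {b, c, h}): φ is false.
For instance, at a:
  At a: <>p requires p at some successor in {a, c, d, e, g}.
    p holds at e, so <>p is true at a.
Satisfying worlds: {a, e}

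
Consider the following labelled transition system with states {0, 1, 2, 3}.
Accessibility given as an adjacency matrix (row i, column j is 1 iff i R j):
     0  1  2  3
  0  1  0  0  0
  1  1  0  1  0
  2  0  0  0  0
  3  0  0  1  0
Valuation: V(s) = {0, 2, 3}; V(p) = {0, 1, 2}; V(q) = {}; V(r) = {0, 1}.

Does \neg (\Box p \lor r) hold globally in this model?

No

Recall that \Box ψ holds at a world iff ψ holds at every accessible world, and \Diamond ψ holds iff ψ holds at some accessible world.
Let φ = \neg (\Box p \lor r). Evaluate φ at each world:
  0 (successors {0}): φ is false.
  1 (successors {0, 2}): φ is false.
  2 (successors ∅): φ is false.
  3 (successors {2}): φ is false.
Detail at 0 (counterexample):
  At 0: \Box p \lor r is true, so \neg (\Box p \lor r) is false.
    At 0: \Box p is true, r is true, so \Box p \lor r is true.
      At 0: \Box p requires p at every successor {0}.
        At 0: p is true.
      So \Box p is true at 0.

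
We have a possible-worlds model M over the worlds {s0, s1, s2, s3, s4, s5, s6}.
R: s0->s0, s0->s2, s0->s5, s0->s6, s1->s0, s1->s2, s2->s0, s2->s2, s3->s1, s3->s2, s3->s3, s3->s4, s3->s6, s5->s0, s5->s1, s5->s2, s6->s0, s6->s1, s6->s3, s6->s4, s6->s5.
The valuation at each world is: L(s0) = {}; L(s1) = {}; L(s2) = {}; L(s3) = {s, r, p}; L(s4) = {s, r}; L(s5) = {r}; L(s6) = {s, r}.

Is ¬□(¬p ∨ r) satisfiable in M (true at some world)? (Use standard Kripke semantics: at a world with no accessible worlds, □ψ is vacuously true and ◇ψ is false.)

Let φ = ¬□(¬p ∨ r). Evaluate φ at each world:
  s0 (successors {s0, s2, s5, s6}): φ is false.
  s1 (successors {s0, s2}): φ is false.
  s2 (successors {s0, s2}): φ is false.
  s3 (successors {s1, s2, s3, s4, s6}): φ is false.
  s4 (successors ∅): φ is false.
  s5 (successors {s0, s1, s2}): φ is false.
  s6 (successors {s0, s1, s3, s4, s5}): φ is false.
For instance, at s1:
  At s1: □(¬p ∨ r) is true, so ¬□(¬p ∨ r) is false.
    At s1: □(¬p ∨ r) requires ¬p ∨ r at every successor {s0, s2}.
      At s0: ¬p ∨ r is true.
      At s2: ¬p ∨ r is true.
    So □(¬p ∨ r) is true at s1.

No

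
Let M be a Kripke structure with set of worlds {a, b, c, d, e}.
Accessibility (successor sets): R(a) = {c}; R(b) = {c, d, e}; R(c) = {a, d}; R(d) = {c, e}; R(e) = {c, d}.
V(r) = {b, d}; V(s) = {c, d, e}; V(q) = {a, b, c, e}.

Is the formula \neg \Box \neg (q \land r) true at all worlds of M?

Let φ = \neg \Box \neg (q \land r). Evaluate φ at each world:
  a (successors {c}): φ is false.
  b (successors {c, d, e}): φ is false.
  c (successors {a, d}): φ is false.
  d (successors {c, e}): φ is false.
  e (successors {c, d}): φ is false.
Detail at a (counterexample):
  At a: \Box \neg (q \land r) is true, so \neg \Box \neg (q \land r) is false.
    At a: \Box \neg (q \land r) requires \neg (q \land r) at every successor {c}.
      At c: \neg (q \land r) is true.
    So \Box \neg (q \land r) is true at a.

No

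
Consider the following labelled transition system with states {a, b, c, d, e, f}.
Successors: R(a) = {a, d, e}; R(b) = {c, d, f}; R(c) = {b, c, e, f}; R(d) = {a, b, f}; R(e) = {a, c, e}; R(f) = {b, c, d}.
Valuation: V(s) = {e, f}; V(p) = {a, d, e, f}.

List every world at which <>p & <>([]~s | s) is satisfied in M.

Let φ = <>p & <>([]~s | s). Evaluate φ at each world:
  a (successors {a, d, e}): φ is true.
  b (successors {c, d, f}): φ is true.
  c (successors {b, c, e, f}): φ is true.
  d (successors {a, b, f}): φ is true.
  e (successors {a, c, e}): φ is true.
  f (successors {b, c, d}): φ is false.
For instance, at d:
  At d: <>p is true, <>([]~s | s) is true, so <>p & <>([]~s | s) is true.
    At d: <>p requires p at some successor in {a, b, f}.
      p holds at a, so <>p is true at d.
    At d: <>([]~s | s) requires []~s | s at some successor in {a, b, f}.
      []~s | s holds at f, so <>([]~s | s) is true at d.
Satisfying worlds: {a, b, c, d, e}

a, b, c, d, e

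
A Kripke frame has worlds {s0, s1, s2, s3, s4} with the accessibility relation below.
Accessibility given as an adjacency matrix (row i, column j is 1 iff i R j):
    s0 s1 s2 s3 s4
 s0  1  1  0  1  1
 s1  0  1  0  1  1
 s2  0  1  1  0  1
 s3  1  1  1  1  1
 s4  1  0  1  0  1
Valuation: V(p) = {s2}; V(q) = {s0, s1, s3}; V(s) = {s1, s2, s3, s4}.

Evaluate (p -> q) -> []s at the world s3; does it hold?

No

At s3: p -> q is true, []s is false, so (p -> q) -> []s is false.
  At s3: []s requires s at every successor {s0, s1, s2, s3, s4}.
    s fails at s0, so []s is false at s3.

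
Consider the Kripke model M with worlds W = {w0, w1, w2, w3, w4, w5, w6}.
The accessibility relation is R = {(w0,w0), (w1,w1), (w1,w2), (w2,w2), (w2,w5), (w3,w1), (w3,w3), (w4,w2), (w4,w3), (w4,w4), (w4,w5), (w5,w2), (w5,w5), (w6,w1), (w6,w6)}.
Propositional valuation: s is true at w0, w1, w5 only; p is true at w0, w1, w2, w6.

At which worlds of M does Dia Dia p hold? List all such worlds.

Let φ = Dia Dia p. Evaluate φ at each world:
  w0 (successors {w0}): φ is true.
  w1 (successors {w1, w2}): φ is true.
  w2 (successors {w2, w5}): φ is true.
  w3 (successors {w1, w3}): φ is true.
  w4 (successors {w2, w3, w4, w5}): φ is true.
  w5 (successors {w2, w5}): φ is true.
  w6 (successors {w1, w6}): φ is true.
For instance, at w3:
  At w3: Dia Dia p requires Dia p at some successor in {w1, w3}.
    Dia p holds at w1, so Dia Dia p is true at w3.
      At w1: Dia p requires p at some successor in {w1, w2}.
        p holds at w1, so Dia p is true at w1.
Satisfying worlds: {w0, w1, w2, w3, w4, w5, w6}

w0, w1, w2, w3, w4, w5, w6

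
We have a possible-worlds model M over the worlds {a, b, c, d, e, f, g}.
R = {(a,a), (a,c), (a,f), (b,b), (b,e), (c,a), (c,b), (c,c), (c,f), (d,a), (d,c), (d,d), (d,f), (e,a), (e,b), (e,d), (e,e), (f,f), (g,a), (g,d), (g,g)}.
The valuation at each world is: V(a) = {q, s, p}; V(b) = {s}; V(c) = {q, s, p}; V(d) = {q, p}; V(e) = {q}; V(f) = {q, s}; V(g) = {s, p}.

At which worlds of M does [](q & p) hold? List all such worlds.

none

Recall that []ψ holds at a world iff ψ holds at every accessible world, and <>ψ holds iff ψ holds at some accessible world.
Let φ = [](q & p). Evaluate φ at each world:
  a (successors {a, c, f}): φ is false.
  b (successors {b, e}): φ is false.
  c (successors {a, b, c, f}): φ is false.
  d (successors {a, c, d, f}): φ is false.
  e (successors {a, b, d, e}): φ is false.
  f (successors {f}): φ is false.
  g (successors {a, d, g}): φ is false.
For instance, at b:
  At b: [](q & p) requires q & p at every successor {b, e}.
    q & p fails at b, so [](q & p) is false at b.
Satisfying worlds: none.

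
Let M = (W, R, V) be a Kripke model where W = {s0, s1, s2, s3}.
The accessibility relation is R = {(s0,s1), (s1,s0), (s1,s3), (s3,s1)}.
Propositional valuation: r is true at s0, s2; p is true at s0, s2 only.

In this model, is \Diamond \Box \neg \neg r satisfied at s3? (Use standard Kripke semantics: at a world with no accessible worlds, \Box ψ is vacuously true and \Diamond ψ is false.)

No

At s3: \Diamond \Box \neg \neg r requires \Box \neg \neg r at some successor in {s1}.
  At s1: \Box \neg \neg r is false.
So \Diamond \Box \neg \neg r is false at s3.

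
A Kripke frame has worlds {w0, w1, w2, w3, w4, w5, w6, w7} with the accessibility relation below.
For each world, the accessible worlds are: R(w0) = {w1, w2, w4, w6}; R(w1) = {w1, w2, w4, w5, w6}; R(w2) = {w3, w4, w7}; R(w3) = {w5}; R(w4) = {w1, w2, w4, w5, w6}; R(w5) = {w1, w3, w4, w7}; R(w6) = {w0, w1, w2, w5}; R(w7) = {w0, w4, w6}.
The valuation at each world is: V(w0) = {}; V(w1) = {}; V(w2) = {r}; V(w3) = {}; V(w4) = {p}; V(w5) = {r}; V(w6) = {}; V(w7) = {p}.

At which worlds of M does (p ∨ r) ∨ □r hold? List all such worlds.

Let φ = (p ∨ r) ∨ □r. Evaluate φ at each world:
  w0 (successors {w1, w2, w4, w6}): φ is false.
  w1 (successors {w1, w2, w4, w5, w6}): φ is false.
  w2 (successors {w3, w4, w7}): φ is true.
  w3 (successors {w5}): φ is true.
  w4 (successors {w1, w2, w4, w5, w6}): φ is true.
  w5 (successors {w1, w3, w4, w7}): φ is true.
  w6 (successors {w0, w1, w2, w5}): φ is false.
  w7 (successors {w0, w4, w6}): φ is true.
For instance, at w2:
  At w2: p ∨ r is true, □r is false, so (p ∨ r) ∨ □r is true.
    At w2: □r requires r at every successor {w3, w4, w7}.
      r fails at w3, so □r is false at w2.
Satisfying worlds: {w2, w3, w4, w5, w7}

w2, w3, w4, w5, w7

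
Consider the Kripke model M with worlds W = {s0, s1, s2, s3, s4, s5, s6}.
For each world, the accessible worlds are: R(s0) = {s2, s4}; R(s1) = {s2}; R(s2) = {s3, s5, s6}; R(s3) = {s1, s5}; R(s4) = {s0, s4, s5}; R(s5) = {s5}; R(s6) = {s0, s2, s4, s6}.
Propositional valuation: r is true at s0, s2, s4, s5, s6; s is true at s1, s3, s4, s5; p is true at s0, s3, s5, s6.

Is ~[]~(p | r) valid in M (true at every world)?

Recall that []ψ holds at a world iff ψ holds at every accessible world, and <>ψ holds iff ψ holds at some accessible world.
Let φ = ~[]~(p | r). Evaluate φ at each world:
  s0 (successors {s2, s4}): φ is true.
  s1 (successors {s2}): φ is true.
  s2 (successors {s3, s5, s6}): φ is true.
  s3 (successors {s1, s5}): φ is true.
  s4 (successors {s0, s4, s5}): φ is true.
  s5 (successors {s5}): φ is true.
  s6 (successors {s0, s2, s4, s6}): φ is true.
For instance, at s3:
  At s3: []~(p | r) is false, so ~[]~(p | r) is true.
    At s3: []~(p | r) requires ~(p | r) at every successor {s1, s5}.
      ~(p | r) fails at s5, so []~(p | r) is false at s3.

Yes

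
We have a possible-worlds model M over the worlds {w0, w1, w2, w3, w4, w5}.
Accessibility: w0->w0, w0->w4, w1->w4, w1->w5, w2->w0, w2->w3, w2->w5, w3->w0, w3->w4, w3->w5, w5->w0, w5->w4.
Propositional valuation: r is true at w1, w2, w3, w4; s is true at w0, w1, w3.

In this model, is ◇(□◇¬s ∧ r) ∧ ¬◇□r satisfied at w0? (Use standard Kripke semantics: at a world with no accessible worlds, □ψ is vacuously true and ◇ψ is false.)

No

At w0: ◇(□◇¬s ∧ r) is true, ¬◇□r is false, so ◇(□◇¬s ∧ r) ∧ ¬◇□r is false.
  At w0: ◇(□◇¬s ∧ r) requires □◇¬s ∧ r at some successor in {w0, w4}.
    □◇¬s ∧ r holds at w4, so ◇(□◇¬s ∧ r) is true at w0.
      At w4: □◇¬s is true, r is true, so □◇¬s ∧ r is true.
  At w0: ◇□r is true, so ¬◇□r is false.
    At w0: ◇□r requires □r at some successor in {w0, w4}.
      □r holds at w4, so ◇□r is true at w0.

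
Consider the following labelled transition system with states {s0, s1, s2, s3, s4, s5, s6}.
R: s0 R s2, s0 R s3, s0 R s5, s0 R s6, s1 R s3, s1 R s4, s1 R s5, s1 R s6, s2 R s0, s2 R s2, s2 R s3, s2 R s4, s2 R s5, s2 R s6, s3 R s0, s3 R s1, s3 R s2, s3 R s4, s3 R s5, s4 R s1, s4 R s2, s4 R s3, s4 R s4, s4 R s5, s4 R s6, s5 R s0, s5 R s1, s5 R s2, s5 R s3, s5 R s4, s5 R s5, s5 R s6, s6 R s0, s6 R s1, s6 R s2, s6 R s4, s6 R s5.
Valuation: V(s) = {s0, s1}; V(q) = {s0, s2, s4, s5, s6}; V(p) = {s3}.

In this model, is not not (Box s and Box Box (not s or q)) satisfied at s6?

No

At s6: not (Box s and Box Box (not s or q)) is true, so not not (Box s and Box Box (not s or q)) is false.
  At s6: Box s and Box Box (not s or q) is false, so not (Box s and Box Box (not s or q)) is true.
    At s6: Box s is false, Box Box (not s or q) is false, so Box s and Box Box (not s or q) is false.
      At s6: Box s requires s at every successor {s0, s1, s2, s4, s5}.
        s fails at s2, so Box s is false at s6.
      At s6: Box Box (not s or q) requires Box (not s or q) at every successor {s0, s1, s2, s4, s5}.
        Box (not s or q) fails at s4, so Box Box (not s or q) is false at s6.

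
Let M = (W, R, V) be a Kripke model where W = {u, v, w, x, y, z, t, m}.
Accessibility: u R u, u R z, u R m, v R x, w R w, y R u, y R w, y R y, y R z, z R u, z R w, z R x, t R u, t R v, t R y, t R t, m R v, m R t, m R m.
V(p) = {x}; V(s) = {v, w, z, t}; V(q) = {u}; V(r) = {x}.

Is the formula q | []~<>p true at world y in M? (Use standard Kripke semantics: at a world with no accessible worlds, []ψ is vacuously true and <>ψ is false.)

No

At y: q is false, []~<>p is false, so q | []~<>p is false.
  At y: []~<>p requires ~<>p at every successor {u, w, y, z}.
    ~<>p fails at z, so []~<>p is false at y.
      At z: <>p is true, so ~<>p is false.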